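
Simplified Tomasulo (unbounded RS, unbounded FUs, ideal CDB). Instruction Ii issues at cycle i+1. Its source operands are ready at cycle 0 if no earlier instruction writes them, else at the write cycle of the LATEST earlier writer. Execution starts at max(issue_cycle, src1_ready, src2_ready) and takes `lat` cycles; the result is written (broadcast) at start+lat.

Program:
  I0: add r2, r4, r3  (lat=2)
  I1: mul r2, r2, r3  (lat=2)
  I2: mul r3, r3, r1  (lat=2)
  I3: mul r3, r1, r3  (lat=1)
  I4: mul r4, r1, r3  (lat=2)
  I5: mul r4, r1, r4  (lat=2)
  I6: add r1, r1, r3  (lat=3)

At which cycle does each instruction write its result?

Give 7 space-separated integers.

Answer: 3 5 5 6 8 10 10

Derivation:
I0 add r2: issue@1 deps=(None,None) exec_start@1 write@3
I1 mul r2: issue@2 deps=(0,None) exec_start@3 write@5
I2 mul r3: issue@3 deps=(None,None) exec_start@3 write@5
I3 mul r3: issue@4 deps=(None,2) exec_start@5 write@6
I4 mul r4: issue@5 deps=(None,3) exec_start@6 write@8
I5 mul r4: issue@6 deps=(None,4) exec_start@8 write@10
I6 add r1: issue@7 deps=(None,3) exec_start@7 write@10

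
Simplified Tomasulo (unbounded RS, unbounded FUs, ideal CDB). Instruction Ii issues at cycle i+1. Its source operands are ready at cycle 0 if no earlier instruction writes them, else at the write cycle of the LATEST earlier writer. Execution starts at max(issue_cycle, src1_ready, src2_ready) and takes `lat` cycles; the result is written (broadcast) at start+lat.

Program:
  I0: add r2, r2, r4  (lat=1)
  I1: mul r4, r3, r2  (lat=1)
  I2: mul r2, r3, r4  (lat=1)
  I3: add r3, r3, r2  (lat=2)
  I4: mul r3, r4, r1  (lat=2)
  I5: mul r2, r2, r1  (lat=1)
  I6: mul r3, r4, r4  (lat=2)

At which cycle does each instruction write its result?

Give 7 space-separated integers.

I0 add r2: issue@1 deps=(None,None) exec_start@1 write@2
I1 mul r4: issue@2 deps=(None,0) exec_start@2 write@3
I2 mul r2: issue@3 deps=(None,1) exec_start@3 write@4
I3 add r3: issue@4 deps=(None,2) exec_start@4 write@6
I4 mul r3: issue@5 deps=(1,None) exec_start@5 write@7
I5 mul r2: issue@6 deps=(2,None) exec_start@6 write@7
I6 mul r3: issue@7 deps=(1,1) exec_start@7 write@9

Answer: 2 3 4 6 7 7 9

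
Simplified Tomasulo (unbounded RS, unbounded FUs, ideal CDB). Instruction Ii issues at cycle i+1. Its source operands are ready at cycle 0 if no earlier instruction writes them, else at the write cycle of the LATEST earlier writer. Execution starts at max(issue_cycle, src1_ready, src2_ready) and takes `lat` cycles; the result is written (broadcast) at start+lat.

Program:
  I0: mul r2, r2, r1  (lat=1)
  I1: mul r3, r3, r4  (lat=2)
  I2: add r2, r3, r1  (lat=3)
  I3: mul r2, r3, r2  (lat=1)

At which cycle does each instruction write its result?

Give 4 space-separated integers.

Answer: 2 4 7 8

Derivation:
I0 mul r2: issue@1 deps=(None,None) exec_start@1 write@2
I1 mul r3: issue@2 deps=(None,None) exec_start@2 write@4
I2 add r2: issue@3 deps=(1,None) exec_start@4 write@7
I3 mul r2: issue@4 deps=(1,2) exec_start@7 write@8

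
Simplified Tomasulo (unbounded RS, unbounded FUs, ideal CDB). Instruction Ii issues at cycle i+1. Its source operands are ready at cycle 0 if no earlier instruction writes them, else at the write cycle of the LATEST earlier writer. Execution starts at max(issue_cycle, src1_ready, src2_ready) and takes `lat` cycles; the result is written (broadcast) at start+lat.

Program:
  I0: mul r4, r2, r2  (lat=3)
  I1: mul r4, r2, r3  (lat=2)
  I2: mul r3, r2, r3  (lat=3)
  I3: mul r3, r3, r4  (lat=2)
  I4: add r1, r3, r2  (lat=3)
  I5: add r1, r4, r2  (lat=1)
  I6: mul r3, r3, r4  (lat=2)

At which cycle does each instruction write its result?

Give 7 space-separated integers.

Answer: 4 4 6 8 11 7 10

Derivation:
I0 mul r4: issue@1 deps=(None,None) exec_start@1 write@4
I1 mul r4: issue@2 deps=(None,None) exec_start@2 write@4
I2 mul r3: issue@3 deps=(None,None) exec_start@3 write@6
I3 mul r3: issue@4 deps=(2,1) exec_start@6 write@8
I4 add r1: issue@5 deps=(3,None) exec_start@8 write@11
I5 add r1: issue@6 deps=(1,None) exec_start@6 write@7
I6 mul r3: issue@7 deps=(3,1) exec_start@8 write@10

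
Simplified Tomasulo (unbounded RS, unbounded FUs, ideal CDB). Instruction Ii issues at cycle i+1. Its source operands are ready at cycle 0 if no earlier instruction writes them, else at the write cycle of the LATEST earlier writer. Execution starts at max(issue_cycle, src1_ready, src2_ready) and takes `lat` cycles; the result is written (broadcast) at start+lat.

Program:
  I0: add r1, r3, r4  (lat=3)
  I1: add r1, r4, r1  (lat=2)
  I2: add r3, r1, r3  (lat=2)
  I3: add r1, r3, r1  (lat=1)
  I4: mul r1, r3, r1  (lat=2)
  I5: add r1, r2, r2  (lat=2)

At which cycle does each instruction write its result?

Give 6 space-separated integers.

Answer: 4 6 8 9 11 8

Derivation:
I0 add r1: issue@1 deps=(None,None) exec_start@1 write@4
I1 add r1: issue@2 deps=(None,0) exec_start@4 write@6
I2 add r3: issue@3 deps=(1,None) exec_start@6 write@8
I3 add r1: issue@4 deps=(2,1) exec_start@8 write@9
I4 mul r1: issue@5 deps=(2,3) exec_start@9 write@11
I5 add r1: issue@6 deps=(None,None) exec_start@6 write@8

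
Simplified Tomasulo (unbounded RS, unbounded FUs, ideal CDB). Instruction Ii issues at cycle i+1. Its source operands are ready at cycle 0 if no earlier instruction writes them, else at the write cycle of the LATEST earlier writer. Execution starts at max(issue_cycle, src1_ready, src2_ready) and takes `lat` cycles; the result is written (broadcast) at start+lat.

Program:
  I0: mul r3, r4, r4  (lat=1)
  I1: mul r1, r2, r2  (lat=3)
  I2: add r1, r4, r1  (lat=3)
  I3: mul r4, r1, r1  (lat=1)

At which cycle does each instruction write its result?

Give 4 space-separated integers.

Answer: 2 5 8 9

Derivation:
I0 mul r3: issue@1 deps=(None,None) exec_start@1 write@2
I1 mul r1: issue@2 deps=(None,None) exec_start@2 write@5
I2 add r1: issue@3 deps=(None,1) exec_start@5 write@8
I3 mul r4: issue@4 deps=(2,2) exec_start@8 write@9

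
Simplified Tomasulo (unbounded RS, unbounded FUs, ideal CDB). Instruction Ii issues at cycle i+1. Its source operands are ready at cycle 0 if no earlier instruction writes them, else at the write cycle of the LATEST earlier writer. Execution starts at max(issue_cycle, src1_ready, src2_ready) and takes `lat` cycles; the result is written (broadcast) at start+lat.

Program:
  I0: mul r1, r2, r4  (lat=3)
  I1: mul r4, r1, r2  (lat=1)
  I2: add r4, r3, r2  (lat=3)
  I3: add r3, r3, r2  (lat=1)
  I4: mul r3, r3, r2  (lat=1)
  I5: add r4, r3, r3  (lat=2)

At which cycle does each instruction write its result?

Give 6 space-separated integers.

Answer: 4 5 6 5 6 8

Derivation:
I0 mul r1: issue@1 deps=(None,None) exec_start@1 write@4
I1 mul r4: issue@2 deps=(0,None) exec_start@4 write@5
I2 add r4: issue@3 deps=(None,None) exec_start@3 write@6
I3 add r3: issue@4 deps=(None,None) exec_start@4 write@5
I4 mul r3: issue@5 deps=(3,None) exec_start@5 write@6
I5 add r4: issue@6 deps=(4,4) exec_start@6 write@8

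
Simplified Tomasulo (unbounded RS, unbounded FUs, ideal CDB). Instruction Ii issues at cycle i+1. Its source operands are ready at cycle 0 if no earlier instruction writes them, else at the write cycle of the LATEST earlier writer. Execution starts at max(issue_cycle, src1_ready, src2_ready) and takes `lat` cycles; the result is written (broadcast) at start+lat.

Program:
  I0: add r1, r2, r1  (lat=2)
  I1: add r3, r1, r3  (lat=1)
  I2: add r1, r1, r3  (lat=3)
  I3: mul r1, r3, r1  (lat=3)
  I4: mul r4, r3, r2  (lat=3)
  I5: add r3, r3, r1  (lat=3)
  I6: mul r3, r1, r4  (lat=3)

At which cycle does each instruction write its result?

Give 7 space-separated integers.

I0 add r1: issue@1 deps=(None,None) exec_start@1 write@3
I1 add r3: issue@2 deps=(0,None) exec_start@3 write@4
I2 add r1: issue@3 deps=(0,1) exec_start@4 write@7
I3 mul r1: issue@4 deps=(1,2) exec_start@7 write@10
I4 mul r4: issue@5 deps=(1,None) exec_start@5 write@8
I5 add r3: issue@6 deps=(1,3) exec_start@10 write@13
I6 mul r3: issue@7 deps=(3,4) exec_start@10 write@13

Answer: 3 4 7 10 8 13 13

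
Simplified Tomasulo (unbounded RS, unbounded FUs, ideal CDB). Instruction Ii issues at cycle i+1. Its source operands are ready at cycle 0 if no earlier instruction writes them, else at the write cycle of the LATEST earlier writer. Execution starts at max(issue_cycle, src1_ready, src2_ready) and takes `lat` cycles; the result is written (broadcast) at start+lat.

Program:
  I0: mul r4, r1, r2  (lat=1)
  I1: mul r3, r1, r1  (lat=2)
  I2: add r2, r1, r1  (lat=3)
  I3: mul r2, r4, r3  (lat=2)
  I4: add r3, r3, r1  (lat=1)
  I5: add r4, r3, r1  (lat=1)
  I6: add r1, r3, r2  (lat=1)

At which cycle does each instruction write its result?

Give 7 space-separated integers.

I0 mul r4: issue@1 deps=(None,None) exec_start@1 write@2
I1 mul r3: issue@2 deps=(None,None) exec_start@2 write@4
I2 add r2: issue@3 deps=(None,None) exec_start@3 write@6
I3 mul r2: issue@4 deps=(0,1) exec_start@4 write@6
I4 add r3: issue@5 deps=(1,None) exec_start@5 write@6
I5 add r4: issue@6 deps=(4,None) exec_start@6 write@7
I6 add r1: issue@7 deps=(4,3) exec_start@7 write@8

Answer: 2 4 6 6 6 7 8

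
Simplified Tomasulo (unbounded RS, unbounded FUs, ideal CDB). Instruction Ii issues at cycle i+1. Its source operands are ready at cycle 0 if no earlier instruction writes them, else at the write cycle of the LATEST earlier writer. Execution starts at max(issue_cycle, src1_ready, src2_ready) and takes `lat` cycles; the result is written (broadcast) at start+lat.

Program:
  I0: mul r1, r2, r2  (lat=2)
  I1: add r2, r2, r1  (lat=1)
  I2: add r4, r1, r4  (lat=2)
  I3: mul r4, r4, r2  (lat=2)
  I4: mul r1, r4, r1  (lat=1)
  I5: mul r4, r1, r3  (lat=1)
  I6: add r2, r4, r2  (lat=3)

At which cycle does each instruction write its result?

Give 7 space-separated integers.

I0 mul r1: issue@1 deps=(None,None) exec_start@1 write@3
I1 add r2: issue@2 deps=(None,0) exec_start@3 write@4
I2 add r4: issue@3 deps=(0,None) exec_start@3 write@5
I3 mul r4: issue@4 deps=(2,1) exec_start@5 write@7
I4 mul r1: issue@5 deps=(3,0) exec_start@7 write@8
I5 mul r4: issue@6 deps=(4,None) exec_start@8 write@9
I6 add r2: issue@7 deps=(5,1) exec_start@9 write@12

Answer: 3 4 5 7 8 9 12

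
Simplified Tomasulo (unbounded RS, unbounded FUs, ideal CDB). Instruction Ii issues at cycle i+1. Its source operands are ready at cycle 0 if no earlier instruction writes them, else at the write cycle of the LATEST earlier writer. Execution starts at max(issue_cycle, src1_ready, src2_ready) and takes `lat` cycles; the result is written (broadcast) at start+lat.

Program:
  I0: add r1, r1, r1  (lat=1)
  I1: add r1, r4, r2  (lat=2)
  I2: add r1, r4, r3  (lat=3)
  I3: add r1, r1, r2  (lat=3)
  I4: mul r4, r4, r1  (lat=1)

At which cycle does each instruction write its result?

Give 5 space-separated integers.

I0 add r1: issue@1 deps=(None,None) exec_start@1 write@2
I1 add r1: issue@2 deps=(None,None) exec_start@2 write@4
I2 add r1: issue@3 deps=(None,None) exec_start@3 write@6
I3 add r1: issue@4 deps=(2,None) exec_start@6 write@9
I4 mul r4: issue@5 deps=(None,3) exec_start@9 write@10

Answer: 2 4 6 9 10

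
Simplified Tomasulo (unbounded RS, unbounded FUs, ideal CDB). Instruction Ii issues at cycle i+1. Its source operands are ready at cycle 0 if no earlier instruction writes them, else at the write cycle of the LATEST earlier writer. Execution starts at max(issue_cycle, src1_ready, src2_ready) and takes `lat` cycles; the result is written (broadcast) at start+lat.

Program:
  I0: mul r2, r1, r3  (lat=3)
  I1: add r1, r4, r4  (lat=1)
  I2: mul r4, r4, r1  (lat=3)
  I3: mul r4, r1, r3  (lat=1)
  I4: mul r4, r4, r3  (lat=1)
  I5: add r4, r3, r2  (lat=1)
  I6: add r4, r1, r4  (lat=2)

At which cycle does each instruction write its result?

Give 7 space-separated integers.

I0 mul r2: issue@1 deps=(None,None) exec_start@1 write@4
I1 add r1: issue@2 deps=(None,None) exec_start@2 write@3
I2 mul r4: issue@3 deps=(None,1) exec_start@3 write@6
I3 mul r4: issue@4 deps=(1,None) exec_start@4 write@5
I4 mul r4: issue@5 deps=(3,None) exec_start@5 write@6
I5 add r4: issue@6 deps=(None,0) exec_start@6 write@7
I6 add r4: issue@7 deps=(1,5) exec_start@7 write@9

Answer: 4 3 6 5 6 7 9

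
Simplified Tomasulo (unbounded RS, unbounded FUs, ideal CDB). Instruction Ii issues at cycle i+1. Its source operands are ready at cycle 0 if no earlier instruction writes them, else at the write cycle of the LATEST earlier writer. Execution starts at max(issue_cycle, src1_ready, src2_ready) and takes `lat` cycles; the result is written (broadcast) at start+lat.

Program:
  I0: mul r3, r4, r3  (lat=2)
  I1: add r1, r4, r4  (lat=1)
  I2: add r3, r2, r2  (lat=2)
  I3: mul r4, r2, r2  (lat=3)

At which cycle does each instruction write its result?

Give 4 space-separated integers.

I0 mul r3: issue@1 deps=(None,None) exec_start@1 write@3
I1 add r1: issue@2 deps=(None,None) exec_start@2 write@3
I2 add r3: issue@3 deps=(None,None) exec_start@3 write@5
I3 mul r4: issue@4 deps=(None,None) exec_start@4 write@7

Answer: 3 3 5 7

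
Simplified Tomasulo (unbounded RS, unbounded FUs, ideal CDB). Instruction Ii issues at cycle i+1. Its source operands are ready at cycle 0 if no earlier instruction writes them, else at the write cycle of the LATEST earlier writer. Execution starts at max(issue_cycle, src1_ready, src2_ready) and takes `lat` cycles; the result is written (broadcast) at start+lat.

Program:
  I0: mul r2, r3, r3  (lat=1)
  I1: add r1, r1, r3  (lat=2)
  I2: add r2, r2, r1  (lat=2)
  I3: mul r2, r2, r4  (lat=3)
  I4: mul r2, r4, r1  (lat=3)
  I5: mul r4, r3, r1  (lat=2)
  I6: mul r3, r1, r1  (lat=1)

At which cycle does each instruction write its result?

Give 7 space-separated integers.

Answer: 2 4 6 9 8 8 8

Derivation:
I0 mul r2: issue@1 deps=(None,None) exec_start@1 write@2
I1 add r1: issue@2 deps=(None,None) exec_start@2 write@4
I2 add r2: issue@3 deps=(0,1) exec_start@4 write@6
I3 mul r2: issue@4 deps=(2,None) exec_start@6 write@9
I4 mul r2: issue@5 deps=(None,1) exec_start@5 write@8
I5 mul r4: issue@6 deps=(None,1) exec_start@6 write@8
I6 mul r3: issue@7 deps=(1,1) exec_start@7 write@8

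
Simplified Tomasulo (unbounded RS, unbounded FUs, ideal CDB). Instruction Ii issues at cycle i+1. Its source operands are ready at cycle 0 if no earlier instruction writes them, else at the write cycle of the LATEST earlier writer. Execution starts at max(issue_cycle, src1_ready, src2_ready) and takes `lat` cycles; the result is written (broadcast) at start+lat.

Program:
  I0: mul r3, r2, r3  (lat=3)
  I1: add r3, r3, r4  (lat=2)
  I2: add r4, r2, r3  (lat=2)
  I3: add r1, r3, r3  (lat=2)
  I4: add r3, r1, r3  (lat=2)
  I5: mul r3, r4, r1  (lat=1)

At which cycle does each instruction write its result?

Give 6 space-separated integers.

I0 mul r3: issue@1 deps=(None,None) exec_start@1 write@4
I1 add r3: issue@2 deps=(0,None) exec_start@4 write@6
I2 add r4: issue@3 deps=(None,1) exec_start@6 write@8
I3 add r1: issue@4 deps=(1,1) exec_start@6 write@8
I4 add r3: issue@5 deps=(3,1) exec_start@8 write@10
I5 mul r3: issue@6 deps=(2,3) exec_start@8 write@9

Answer: 4 6 8 8 10 9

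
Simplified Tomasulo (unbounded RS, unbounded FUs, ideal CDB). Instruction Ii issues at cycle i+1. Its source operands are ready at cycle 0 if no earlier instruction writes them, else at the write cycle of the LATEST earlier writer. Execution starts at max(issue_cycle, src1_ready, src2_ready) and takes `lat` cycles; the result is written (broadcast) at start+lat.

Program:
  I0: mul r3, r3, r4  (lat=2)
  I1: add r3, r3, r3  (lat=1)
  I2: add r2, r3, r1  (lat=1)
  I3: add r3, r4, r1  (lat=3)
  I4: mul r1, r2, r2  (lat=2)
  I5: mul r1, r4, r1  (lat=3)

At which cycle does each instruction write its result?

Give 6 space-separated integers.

Answer: 3 4 5 7 7 10

Derivation:
I0 mul r3: issue@1 deps=(None,None) exec_start@1 write@3
I1 add r3: issue@2 deps=(0,0) exec_start@3 write@4
I2 add r2: issue@3 deps=(1,None) exec_start@4 write@5
I3 add r3: issue@4 deps=(None,None) exec_start@4 write@7
I4 mul r1: issue@5 deps=(2,2) exec_start@5 write@7
I5 mul r1: issue@6 deps=(None,4) exec_start@7 write@10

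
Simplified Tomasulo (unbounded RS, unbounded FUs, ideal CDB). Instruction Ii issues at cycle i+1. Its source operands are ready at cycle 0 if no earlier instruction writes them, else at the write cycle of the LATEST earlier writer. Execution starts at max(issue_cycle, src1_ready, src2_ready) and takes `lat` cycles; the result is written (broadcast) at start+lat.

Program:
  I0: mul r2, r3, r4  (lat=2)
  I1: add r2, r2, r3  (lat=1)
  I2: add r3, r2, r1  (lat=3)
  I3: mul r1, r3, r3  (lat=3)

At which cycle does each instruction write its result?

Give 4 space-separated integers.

I0 mul r2: issue@1 deps=(None,None) exec_start@1 write@3
I1 add r2: issue@2 deps=(0,None) exec_start@3 write@4
I2 add r3: issue@3 deps=(1,None) exec_start@4 write@7
I3 mul r1: issue@4 deps=(2,2) exec_start@7 write@10

Answer: 3 4 7 10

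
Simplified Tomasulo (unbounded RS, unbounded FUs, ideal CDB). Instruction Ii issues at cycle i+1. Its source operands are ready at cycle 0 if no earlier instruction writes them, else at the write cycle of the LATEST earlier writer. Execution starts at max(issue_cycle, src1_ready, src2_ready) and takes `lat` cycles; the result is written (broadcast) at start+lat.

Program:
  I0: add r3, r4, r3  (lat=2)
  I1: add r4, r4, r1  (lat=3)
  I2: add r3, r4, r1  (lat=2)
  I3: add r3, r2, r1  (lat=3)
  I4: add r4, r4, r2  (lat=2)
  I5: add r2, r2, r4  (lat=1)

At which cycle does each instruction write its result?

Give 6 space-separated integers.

I0 add r3: issue@1 deps=(None,None) exec_start@1 write@3
I1 add r4: issue@2 deps=(None,None) exec_start@2 write@5
I2 add r3: issue@3 deps=(1,None) exec_start@5 write@7
I3 add r3: issue@4 deps=(None,None) exec_start@4 write@7
I4 add r4: issue@5 deps=(1,None) exec_start@5 write@7
I5 add r2: issue@6 deps=(None,4) exec_start@7 write@8

Answer: 3 5 7 7 7 8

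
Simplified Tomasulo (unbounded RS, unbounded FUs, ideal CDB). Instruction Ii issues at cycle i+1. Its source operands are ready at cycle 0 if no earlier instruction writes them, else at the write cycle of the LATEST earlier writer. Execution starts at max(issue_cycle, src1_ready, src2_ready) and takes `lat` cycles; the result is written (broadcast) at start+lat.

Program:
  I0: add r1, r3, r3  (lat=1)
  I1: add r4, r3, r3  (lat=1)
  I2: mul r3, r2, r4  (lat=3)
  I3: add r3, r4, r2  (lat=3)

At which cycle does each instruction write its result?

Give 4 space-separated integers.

Answer: 2 3 6 7

Derivation:
I0 add r1: issue@1 deps=(None,None) exec_start@1 write@2
I1 add r4: issue@2 deps=(None,None) exec_start@2 write@3
I2 mul r3: issue@3 deps=(None,1) exec_start@3 write@6
I3 add r3: issue@4 deps=(1,None) exec_start@4 write@7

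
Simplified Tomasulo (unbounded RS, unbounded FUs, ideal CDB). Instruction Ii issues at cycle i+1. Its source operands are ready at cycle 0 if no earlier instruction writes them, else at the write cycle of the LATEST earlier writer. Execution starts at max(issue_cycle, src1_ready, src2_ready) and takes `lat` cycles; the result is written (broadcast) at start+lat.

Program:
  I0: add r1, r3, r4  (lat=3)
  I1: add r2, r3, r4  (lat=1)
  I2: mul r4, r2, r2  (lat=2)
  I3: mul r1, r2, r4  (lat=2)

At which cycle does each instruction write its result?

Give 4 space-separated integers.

I0 add r1: issue@1 deps=(None,None) exec_start@1 write@4
I1 add r2: issue@2 deps=(None,None) exec_start@2 write@3
I2 mul r4: issue@3 deps=(1,1) exec_start@3 write@5
I3 mul r1: issue@4 deps=(1,2) exec_start@5 write@7

Answer: 4 3 5 7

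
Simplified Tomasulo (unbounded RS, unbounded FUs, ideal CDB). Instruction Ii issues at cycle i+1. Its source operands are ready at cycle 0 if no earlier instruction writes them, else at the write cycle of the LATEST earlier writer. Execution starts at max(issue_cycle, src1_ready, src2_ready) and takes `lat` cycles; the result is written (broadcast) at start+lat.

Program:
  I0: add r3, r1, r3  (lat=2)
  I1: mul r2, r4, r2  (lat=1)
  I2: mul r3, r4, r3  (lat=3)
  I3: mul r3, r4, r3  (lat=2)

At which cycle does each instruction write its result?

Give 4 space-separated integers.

Answer: 3 3 6 8

Derivation:
I0 add r3: issue@1 deps=(None,None) exec_start@1 write@3
I1 mul r2: issue@2 deps=(None,None) exec_start@2 write@3
I2 mul r3: issue@3 deps=(None,0) exec_start@3 write@6
I3 mul r3: issue@4 deps=(None,2) exec_start@6 write@8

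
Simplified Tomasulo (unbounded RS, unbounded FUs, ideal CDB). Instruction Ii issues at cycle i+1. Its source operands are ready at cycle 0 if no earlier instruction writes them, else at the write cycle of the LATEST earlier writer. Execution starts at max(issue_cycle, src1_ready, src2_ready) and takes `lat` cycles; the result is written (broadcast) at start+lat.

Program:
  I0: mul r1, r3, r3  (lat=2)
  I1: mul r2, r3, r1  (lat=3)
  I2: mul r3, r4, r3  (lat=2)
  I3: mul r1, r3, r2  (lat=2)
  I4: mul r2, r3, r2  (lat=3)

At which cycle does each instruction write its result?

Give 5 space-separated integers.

Answer: 3 6 5 8 9

Derivation:
I0 mul r1: issue@1 deps=(None,None) exec_start@1 write@3
I1 mul r2: issue@2 deps=(None,0) exec_start@3 write@6
I2 mul r3: issue@3 deps=(None,None) exec_start@3 write@5
I3 mul r1: issue@4 deps=(2,1) exec_start@6 write@8
I4 mul r2: issue@5 deps=(2,1) exec_start@6 write@9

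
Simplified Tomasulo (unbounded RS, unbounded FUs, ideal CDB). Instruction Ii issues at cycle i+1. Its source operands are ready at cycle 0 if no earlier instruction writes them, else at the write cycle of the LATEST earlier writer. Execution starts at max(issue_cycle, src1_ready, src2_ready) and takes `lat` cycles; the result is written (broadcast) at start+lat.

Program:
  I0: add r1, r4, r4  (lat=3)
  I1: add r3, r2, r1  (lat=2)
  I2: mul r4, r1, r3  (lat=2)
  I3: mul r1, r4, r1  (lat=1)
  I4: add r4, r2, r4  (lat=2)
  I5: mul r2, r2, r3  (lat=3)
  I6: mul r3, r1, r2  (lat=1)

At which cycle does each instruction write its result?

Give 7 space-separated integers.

I0 add r1: issue@1 deps=(None,None) exec_start@1 write@4
I1 add r3: issue@2 deps=(None,0) exec_start@4 write@6
I2 mul r4: issue@3 deps=(0,1) exec_start@6 write@8
I3 mul r1: issue@4 deps=(2,0) exec_start@8 write@9
I4 add r4: issue@5 deps=(None,2) exec_start@8 write@10
I5 mul r2: issue@6 deps=(None,1) exec_start@6 write@9
I6 mul r3: issue@7 deps=(3,5) exec_start@9 write@10

Answer: 4 6 8 9 10 9 10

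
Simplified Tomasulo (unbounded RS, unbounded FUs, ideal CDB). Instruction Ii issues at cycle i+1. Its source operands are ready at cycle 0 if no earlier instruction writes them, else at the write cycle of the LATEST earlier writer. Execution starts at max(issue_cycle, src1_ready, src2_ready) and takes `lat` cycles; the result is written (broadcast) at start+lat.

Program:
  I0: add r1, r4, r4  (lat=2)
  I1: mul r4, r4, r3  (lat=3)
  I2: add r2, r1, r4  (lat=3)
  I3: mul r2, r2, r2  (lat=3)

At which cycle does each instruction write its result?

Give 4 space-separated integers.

Answer: 3 5 8 11

Derivation:
I0 add r1: issue@1 deps=(None,None) exec_start@1 write@3
I1 mul r4: issue@2 deps=(None,None) exec_start@2 write@5
I2 add r2: issue@3 deps=(0,1) exec_start@5 write@8
I3 mul r2: issue@4 deps=(2,2) exec_start@8 write@11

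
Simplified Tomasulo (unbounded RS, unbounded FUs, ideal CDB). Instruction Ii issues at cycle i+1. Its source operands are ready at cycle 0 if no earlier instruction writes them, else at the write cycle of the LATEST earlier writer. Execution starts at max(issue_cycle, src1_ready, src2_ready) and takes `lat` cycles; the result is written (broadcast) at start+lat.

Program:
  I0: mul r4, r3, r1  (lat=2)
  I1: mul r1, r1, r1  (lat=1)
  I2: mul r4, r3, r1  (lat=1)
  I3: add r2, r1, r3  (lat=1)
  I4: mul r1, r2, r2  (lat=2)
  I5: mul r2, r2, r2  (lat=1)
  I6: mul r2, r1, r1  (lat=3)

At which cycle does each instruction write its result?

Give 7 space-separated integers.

I0 mul r4: issue@1 deps=(None,None) exec_start@1 write@3
I1 mul r1: issue@2 deps=(None,None) exec_start@2 write@3
I2 mul r4: issue@3 deps=(None,1) exec_start@3 write@4
I3 add r2: issue@4 deps=(1,None) exec_start@4 write@5
I4 mul r1: issue@5 deps=(3,3) exec_start@5 write@7
I5 mul r2: issue@6 deps=(3,3) exec_start@6 write@7
I6 mul r2: issue@7 deps=(4,4) exec_start@7 write@10

Answer: 3 3 4 5 7 7 10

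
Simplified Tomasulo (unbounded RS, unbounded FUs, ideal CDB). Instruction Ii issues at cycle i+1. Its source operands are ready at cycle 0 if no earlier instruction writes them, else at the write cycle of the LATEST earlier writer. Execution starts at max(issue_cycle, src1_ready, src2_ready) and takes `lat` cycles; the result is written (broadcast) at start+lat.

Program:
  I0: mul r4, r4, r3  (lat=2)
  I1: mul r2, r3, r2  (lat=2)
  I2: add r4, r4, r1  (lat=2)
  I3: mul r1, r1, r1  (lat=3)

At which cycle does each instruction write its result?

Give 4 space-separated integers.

Answer: 3 4 5 7

Derivation:
I0 mul r4: issue@1 deps=(None,None) exec_start@1 write@3
I1 mul r2: issue@2 deps=(None,None) exec_start@2 write@4
I2 add r4: issue@3 deps=(0,None) exec_start@3 write@5
I3 mul r1: issue@4 deps=(None,None) exec_start@4 write@7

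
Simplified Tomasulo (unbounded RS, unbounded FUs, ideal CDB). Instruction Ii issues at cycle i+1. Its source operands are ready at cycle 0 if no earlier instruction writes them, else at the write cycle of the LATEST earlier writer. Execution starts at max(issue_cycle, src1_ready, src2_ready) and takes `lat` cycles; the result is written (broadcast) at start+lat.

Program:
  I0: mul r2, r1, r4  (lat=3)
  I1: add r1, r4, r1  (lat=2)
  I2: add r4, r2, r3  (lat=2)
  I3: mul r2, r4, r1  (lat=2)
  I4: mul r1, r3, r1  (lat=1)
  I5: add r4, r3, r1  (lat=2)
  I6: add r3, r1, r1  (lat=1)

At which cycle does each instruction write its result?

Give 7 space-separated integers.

I0 mul r2: issue@1 deps=(None,None) exec_start@1 write@4
I1 add r1: issue@2 deps=(None,None) exec_start@2 write@4
I2 add r4: issue@3 deps=(0,None) exec_start@4 write@6
I3 mul r2: issue@4 deps=(2,1) exec_start@6 write@8
I4 mul r1: issue@5 deps=(None,1) exec_start@5 write@6
I5 add r4: issue@6 deps=(None,4) exec_start@6 write@8
I6 add r3: issue@7 deps=(4,4) exec_start@7 write@8

Answer: 4 4 6 8 6 8 8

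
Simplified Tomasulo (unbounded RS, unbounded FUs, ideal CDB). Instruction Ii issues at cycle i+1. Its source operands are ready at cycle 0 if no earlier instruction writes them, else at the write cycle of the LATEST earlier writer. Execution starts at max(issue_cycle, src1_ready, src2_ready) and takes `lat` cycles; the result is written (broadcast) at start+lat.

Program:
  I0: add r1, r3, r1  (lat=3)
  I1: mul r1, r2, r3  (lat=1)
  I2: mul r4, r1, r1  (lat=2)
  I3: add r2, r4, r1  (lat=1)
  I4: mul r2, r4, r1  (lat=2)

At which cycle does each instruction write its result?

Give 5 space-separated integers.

Answer: 4 3 5 6 7

Derivation:
I0 add r1: issue@1 deps=(None,None) exec_start@1 write@4
I1 mul r1: issue@2 deps=(None,None) exec_start@2 write@3
I2 mul r4: issue@3 deps=(1,1) exec_start@3 write@5
I3 add r2: issue@4 deps=(2,1) exec_start@5 write@6
I4 mul r2: issue@5 deps=(2,1) exec_start@5 write@7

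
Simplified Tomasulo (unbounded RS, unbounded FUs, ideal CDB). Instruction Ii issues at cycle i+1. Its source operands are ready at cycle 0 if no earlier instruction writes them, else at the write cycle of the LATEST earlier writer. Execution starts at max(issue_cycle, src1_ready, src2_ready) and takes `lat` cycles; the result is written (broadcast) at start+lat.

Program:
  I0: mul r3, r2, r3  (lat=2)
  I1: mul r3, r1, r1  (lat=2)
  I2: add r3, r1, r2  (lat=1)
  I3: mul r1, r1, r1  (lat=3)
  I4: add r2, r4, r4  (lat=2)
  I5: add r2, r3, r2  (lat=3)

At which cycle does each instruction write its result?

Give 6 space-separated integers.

Answer: 3 4 4 7 7 10

Derivation:
I0 mul r3: issue@1 deps=(None,None) exec_start@1 write@3
I1 mul r3: issue@2 deps=(None,None) exec_start@2 write@4
I2 add r3: issue@3 deps=(None,None) exec_start@3 write@4
I3 mul r1: issue@4 deps=(None,None) exec_start@4 write@7
I4 add r2: issue@5 deps=(None,None) exec_start@5 write@7
I5 add r2: issue@6 deps=(2,4) exec_start@7 write@10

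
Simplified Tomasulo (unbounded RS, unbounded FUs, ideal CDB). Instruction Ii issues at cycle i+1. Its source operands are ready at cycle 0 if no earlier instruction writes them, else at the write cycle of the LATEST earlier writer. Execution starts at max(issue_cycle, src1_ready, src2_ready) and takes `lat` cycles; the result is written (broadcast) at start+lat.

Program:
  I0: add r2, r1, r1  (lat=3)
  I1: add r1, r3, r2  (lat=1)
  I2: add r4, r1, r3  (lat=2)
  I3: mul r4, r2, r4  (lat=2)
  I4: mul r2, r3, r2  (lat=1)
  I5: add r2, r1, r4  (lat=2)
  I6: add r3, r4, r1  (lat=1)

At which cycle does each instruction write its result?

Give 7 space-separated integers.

Answer: 4 5 7 9 6 11 10

Derivation:
I0 add r2: issue@1 deps=(None,None) exec_start@1 write@4
I1 add r1: issue@2 deps=(None,0) exec_start@4 write@5
I2 add r4: issue@3 deps=(1,None) exec_start@5 write@7
I3 mul r4: issue@4 deps=(0,2) exec_start@7 write@9
I4 mul r2: issue@5 deps=(None,0) exec_start@5 write@6
I5 add r2: issue@6 deps=(1,3) exec_start@9 write@11
I6 add r3: issue@7 deps=(3,1) exec_start@9 write@10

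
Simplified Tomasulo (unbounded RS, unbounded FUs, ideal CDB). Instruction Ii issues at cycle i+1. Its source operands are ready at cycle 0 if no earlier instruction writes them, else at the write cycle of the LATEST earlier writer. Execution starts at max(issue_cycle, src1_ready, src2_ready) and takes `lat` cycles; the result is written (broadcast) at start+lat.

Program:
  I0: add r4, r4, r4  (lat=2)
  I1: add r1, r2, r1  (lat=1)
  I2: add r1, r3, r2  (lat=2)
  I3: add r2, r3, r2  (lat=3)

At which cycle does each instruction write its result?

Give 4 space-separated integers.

I0 add r4: issue@1 deps=(None,None) exec_start@1 write@3
I1 add r1: issue@2 deps=(None,None) exec_start@2 write@3
I2 add r1: issue@3 deps=(None,None) exec_start@3 write@5
I3 add r2: issue@4 deps=(None,None) exec_start@4 write@7

Answer: 3 3 5 7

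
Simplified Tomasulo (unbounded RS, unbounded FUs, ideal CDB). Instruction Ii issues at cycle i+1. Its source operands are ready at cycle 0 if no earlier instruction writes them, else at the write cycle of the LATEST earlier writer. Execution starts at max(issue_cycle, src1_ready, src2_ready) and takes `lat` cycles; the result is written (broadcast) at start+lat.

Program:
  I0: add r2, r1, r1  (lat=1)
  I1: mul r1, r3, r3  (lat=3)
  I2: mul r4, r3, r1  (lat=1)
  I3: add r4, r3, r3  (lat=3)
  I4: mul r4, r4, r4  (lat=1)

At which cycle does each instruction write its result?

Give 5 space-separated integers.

I0 add r2: issue@1 deps=(None,None) exec_start@1 write@2
I1 mul r1: issue@2 deps=(None,None) exec_start@2 write@5
I2 mul r4: issue@3 deps=(None,1) exec_start@5 write@6
I3 add r4: issue@4 deps=(None,None) exec_start@4 write@7
I4 mul r4: issue@5 deps=(3,3) exec_start@7 write@8

Answer: 2 5 6 7 8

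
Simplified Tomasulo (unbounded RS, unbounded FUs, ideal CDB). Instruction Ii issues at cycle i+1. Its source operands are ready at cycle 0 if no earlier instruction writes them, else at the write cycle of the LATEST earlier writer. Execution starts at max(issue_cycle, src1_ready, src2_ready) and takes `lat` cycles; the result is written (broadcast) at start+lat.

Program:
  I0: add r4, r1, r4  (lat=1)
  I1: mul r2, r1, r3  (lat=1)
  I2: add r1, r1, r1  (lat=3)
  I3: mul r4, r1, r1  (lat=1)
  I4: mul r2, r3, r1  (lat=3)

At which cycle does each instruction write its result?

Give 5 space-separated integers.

Answer: 2 3 6 7 9

Derivation:
I0 add r4: issue@1 deps=(None,None) exec_start@1 write@2
I1 mul r2: issue@2 deps=(None,None) exec_start@2 write@3
I2 add r1: issue@3 deps=(None,None) exec_start@3 write@6
I3 mul r4: issue@4 deps=(2,2) exec_start@6 write@7
I4 mul r2: issue@5 deps=(None,2) exec_start@6 write@9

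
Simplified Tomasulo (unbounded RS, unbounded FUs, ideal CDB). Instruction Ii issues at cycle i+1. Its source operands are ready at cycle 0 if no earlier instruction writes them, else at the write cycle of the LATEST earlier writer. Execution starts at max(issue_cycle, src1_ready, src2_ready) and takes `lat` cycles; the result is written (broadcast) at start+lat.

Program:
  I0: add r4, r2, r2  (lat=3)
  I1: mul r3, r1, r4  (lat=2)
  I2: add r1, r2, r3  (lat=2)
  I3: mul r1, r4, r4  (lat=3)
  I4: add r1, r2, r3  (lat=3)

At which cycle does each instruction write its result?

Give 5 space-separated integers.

Answer: 4 6 8 7 9

Derivation:
I0 add r4: issue@1 deps=(None,None) exec_start@1 write@4
I1 mul r3: issue@2 deps=(None,0) exec_start@4 write@6
I2 add r1: issue@3 deps=(None,1) exec_start@6 write@8
I3 mul r1: issue@4 deps=(0,0) exec_start@4 write@7
I4 add r1: issue@5 deps=(None,1) exec_start@6 write@9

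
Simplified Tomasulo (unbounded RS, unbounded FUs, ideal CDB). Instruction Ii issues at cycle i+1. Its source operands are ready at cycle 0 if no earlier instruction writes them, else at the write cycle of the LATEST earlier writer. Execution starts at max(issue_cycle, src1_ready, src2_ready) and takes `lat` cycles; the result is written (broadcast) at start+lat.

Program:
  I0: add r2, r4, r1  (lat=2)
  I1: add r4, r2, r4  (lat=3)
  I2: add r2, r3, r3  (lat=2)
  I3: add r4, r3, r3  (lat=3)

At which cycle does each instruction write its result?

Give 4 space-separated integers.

Answer: 3 6 5 7

Derivation:
I0 add r2: issue@1 deps=(None,None) exec_start@1 write@3
I1 add r4: issue@2 deps=(0,None) exec_start@3 write@6
I2 add r2: issue@3 deps=(None,None) exec_start@3 write@5
I3 add r4: issue@4 deps=(None,None) exec_start@4 write@7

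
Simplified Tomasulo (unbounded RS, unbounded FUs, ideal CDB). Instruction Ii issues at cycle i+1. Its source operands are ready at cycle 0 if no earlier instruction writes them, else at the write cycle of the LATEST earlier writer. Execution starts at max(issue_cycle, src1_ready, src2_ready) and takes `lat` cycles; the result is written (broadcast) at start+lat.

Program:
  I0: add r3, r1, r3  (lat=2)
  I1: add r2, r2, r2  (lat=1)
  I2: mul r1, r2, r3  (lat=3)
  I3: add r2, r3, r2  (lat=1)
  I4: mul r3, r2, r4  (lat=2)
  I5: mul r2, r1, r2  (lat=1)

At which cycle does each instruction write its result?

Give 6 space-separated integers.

Answer: 3 3 6 5 7 7

Derivation:
I0 add r3: issue@1 deps=(None,None) exec_start@1 write@3
I1 add r2: issue@2 deps=(None,None) exec_start@2 write@3
I2 mul r1: issue@3 deps=(1,0) exec_start@3 write@6
I3 add r2: issue@4 deps=(0,1) exec_start@4 write@5
I4 mul r3: issue@5 deps=(3,None) exec_start@5 write@7
I5 mul r2: issue@6 deps=(2,3) exec_start@6 write@7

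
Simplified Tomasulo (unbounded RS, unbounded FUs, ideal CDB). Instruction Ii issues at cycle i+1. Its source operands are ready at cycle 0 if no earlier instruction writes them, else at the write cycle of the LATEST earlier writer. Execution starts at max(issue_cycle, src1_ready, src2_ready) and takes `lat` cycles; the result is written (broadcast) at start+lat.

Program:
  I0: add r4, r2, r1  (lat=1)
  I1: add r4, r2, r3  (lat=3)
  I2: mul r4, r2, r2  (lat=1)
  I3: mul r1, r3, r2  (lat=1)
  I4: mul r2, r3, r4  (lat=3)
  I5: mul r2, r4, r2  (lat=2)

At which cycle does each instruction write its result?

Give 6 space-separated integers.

I0 add r4: issue@1 deps=(None,None) exec_start@1 write@2
I1 add r4: issue@2 deps=(None,None) exec_start@2 write@5
I2 mul r4: issue@3 deps=(None,None) exec_start@3 write@4
I3 mul r1: issue@4 deps=(None,None) exec_start@4 write@5
I4 mul r2: issue@5 deps=(None,2) exec_start@5 write@8
I5 mul r2: issue@6 deps=(2,4) exec_start@8 write@10

Answer: 2 5 4 5 8 10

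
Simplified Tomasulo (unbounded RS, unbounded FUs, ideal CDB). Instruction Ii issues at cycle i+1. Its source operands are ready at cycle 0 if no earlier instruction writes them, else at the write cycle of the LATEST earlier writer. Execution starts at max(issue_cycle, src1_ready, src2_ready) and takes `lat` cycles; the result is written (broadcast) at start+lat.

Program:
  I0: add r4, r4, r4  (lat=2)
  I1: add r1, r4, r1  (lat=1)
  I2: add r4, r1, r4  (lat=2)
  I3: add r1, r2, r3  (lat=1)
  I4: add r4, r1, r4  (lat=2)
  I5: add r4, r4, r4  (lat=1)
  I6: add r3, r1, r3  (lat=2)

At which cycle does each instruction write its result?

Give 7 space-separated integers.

Answer: 3 4 6 5 8 9 9

Derivation:
I0 add r4: issue@1 deps=(None,None) exec_start@1 write@3
I1 add r1: issue@2 deps=(0,None) exec_start@3 write@4
I2 add r4: issue@3 deps=(1,0) exec_start@4 write@6
I3 add r1: issue@4 deps=(None,None) exec_start@4 write@5
I4 add r4: issue@5 deps=(3,2) exec_start@6 write@8
I5 add r4: issue@6 deps=(4,4) exec_start@8 write@9
I6 add r3: issue@7 deps=(3,None) exec_start@7 write@9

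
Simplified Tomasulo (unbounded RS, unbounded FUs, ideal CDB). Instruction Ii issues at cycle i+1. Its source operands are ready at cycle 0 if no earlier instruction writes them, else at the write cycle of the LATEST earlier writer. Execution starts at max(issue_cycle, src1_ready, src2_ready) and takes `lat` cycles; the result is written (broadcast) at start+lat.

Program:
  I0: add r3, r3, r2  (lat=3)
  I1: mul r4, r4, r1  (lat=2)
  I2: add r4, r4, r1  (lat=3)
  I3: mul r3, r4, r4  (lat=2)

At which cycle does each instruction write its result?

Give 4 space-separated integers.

I0 add r3: issue@1 deps=(None,None) exec_start@1 write@4
I1 mul r4: issue@2 deps=(None,None) exec_start@2 write@4
I2 add r4: issue@3 deps=(1,None) exec_start@4 write@7
I3 mul r3: issue@4 deps=(2,2) exec_start@7 write@9

Answer: 4 4 7 9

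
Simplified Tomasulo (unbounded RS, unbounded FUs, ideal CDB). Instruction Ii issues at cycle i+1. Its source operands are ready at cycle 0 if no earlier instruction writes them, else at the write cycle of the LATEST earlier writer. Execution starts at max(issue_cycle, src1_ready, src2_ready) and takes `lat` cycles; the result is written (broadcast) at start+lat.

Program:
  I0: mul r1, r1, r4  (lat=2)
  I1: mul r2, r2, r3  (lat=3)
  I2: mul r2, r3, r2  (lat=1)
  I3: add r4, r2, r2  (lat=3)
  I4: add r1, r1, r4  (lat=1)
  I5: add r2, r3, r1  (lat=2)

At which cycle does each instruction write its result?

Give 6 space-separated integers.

Answer: 3 5 6 9 10 12

Derivation:
I0 mul r1: issue@1 deps=(None,None) exec_start@1 write@3
I1 mul r2: issue@2 deps=(None,None) exec_start@2 write@5
I2 mul r2: issue@3 deps=(None,1) exec_start@5 write@6
I3 add r4: issue@4 deps=(2,2) exec_start@6 write@9
I4 add r1: issue@5 deps=(0,3) exec_start@9 write@10
I5 add r2: issue@6 deps=(None,4) exec_start@10 write@12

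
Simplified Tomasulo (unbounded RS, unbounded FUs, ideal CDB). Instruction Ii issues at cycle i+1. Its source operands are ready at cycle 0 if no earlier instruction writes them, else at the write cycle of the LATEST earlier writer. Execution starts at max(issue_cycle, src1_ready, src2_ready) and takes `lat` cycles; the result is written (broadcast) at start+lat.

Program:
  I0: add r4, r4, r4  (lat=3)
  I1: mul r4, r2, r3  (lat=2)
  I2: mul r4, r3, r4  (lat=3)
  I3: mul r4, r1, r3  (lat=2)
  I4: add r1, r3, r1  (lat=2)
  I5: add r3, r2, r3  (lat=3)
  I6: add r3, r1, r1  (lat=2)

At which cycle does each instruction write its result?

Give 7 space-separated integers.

Answer: 4 4 7 6 7 9 9

Derivation:
I0 add r4: issue@1 deps=(None,None) exec_start@1 write@4
I1 mul r4: issue@2 deps=(None,None) exec_start@2 write@4
I2 mul r4: issue@3 deps=(None,1) exec_start@4 write@7
I3 mul r4: issue@4 deps=(None,None) exec_start@4 write@6
I4 add r1: issue@5 deps=(None,None) exec_start@5 write@7
I5 add r3: issue@6 deps=(None,None) exec_start@6 write@9
I6 add r3: issue@7 deps=(4,4) exec_start@7 write@9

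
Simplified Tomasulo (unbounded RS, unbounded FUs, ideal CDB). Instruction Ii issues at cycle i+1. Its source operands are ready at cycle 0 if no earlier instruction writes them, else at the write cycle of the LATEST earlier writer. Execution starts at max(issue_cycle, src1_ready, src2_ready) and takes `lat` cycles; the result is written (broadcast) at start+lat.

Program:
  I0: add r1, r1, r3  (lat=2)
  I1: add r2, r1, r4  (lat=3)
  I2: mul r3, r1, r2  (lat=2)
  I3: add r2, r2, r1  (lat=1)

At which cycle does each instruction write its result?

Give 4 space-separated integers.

I0 add r1: issue@1 deps=(None,None) exec_start@1 write@3
I1 add r2: issue@2 deps=(0,None) exec_start@3 write@6
I2 mul r3: issue@3 deps=(0,1) exec_start@6 write@8
I3 add r2: issue@4 deps=(1,0) exec_start@6 write@7

Answer: 3 6 8 7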